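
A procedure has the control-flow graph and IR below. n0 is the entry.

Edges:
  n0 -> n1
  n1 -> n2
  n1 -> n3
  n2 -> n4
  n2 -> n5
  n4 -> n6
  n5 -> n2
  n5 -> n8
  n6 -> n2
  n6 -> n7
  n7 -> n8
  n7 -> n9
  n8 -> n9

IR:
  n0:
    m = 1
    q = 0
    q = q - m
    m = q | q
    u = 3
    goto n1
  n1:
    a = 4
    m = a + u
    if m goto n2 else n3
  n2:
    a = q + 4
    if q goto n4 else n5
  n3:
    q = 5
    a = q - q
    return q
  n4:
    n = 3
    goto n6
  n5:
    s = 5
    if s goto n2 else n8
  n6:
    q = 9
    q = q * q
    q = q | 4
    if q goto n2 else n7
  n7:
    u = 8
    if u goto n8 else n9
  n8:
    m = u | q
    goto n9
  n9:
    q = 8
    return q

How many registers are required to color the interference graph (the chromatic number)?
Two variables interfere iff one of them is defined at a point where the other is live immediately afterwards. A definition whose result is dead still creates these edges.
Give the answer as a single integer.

Per-block:
  n0 def {m,q,u} use ∅
  n1 def {a,m} use {u}
  n2 def {a} use {q}
  n3 def {a,q} use ∅
  n4 def {n} use ∅
  n5 def {s} use ∅
  n6 def {q} use ∅
  n7 def {u} use ∅
  n8 def {m} use {q,u}
  n9 def {q} use ∅

Live sets:
  n0 li=∅ lo={q,u}
  n1 li={q,u} lo={q,u}
  n2 li={q,u} lo={q,u}
  n3 li=∅ lo=∅
  n4 li={u} lo={u}
  n5 li={q,u} lo={q,u}
  n6 li={u} lo={q,u}
  n7 li={q} lo={q,u}
  n8 li={q,u} lo=∅
  n9 li=∅ lo=∅

Conflict graph:
  a↔{q,u}
  m↔{q,u}
  n↔{u}
  q↔{a,m,s,u}
  s↔{q,u}
  u↔{a,m,n,q,s}

Chromatic number:
  {a,q,u} pairwise interfere (3-clique) ⇒ χ ≥ 3
  3-colouring: r0={u}  r1={n,q}  r2={a,m,s}
  χ = 3

Answer: 3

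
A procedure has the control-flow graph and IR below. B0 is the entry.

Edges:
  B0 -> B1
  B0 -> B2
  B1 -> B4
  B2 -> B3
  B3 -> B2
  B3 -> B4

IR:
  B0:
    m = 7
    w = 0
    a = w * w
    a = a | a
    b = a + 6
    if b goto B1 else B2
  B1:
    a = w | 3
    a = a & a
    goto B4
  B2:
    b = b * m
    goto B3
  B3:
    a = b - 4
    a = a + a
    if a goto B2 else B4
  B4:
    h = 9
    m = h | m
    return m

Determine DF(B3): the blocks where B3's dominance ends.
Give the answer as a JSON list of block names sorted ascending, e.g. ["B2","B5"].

idom tree: B1←B0 B2←B0 B3←B2 B4←B0
Dom∩ at merges:
  B2: preds {B0,B3}: {B0} ∩ {B0,B2,B3} = {B0}; idom=B0
  B4: preds {B1,B3}: {B0,B1} ∩ {B0,B2,B3} = {B0}; idom=B0

DF walk-up:
  B2←B0: walk · to B0
  B2←B3: walk B3→B2 to B0
  B4←B1: walk B1 to B0
  B4←B3: walk B3→B2 to B0
  DF(B0)=∅
  DF(B1)={B4}
  DF(B2)={B2,B4}
  DF(B3)={B2,B4}
  DF(B4)=∅

DF(B3) = ["B2", "B4"]

Answer: ["B2", "B4"]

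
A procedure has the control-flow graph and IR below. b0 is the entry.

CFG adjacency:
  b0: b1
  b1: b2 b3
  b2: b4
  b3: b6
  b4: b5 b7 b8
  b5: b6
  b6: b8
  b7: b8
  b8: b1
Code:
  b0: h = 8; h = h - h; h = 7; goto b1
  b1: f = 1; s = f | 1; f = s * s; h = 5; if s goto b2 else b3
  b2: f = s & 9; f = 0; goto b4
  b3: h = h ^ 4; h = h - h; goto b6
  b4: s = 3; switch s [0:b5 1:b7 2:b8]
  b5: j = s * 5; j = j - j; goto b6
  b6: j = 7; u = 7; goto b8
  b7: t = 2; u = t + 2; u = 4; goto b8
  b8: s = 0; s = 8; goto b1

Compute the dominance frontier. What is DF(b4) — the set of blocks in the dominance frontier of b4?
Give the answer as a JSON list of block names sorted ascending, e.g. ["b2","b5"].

idom tree: b1←b0 b2←b1 b3←b1 b4←b2 b5←b4 b6←b1 b7←b4 b8←b1
Dom at joins:
  b1: preds {b0,b8}: {b0} ∩ {b0,b1,b8} = {b0}; idom=b0
  b6: preds {b3,b5}: {b0,b1,b3} ∩ {b0,b1,b2,b4,b5} = {b0,b1}; idom=b1
  b8: preds {b4,b6,b7}: {b0,b1,b2,b4} ∩ {b0,b1,b6} ∩ {b0,b1,b2,b4,b7} = {b0,b1}; idom=b1

Frontier:
  b1←b0: walk · to b0
  b1←b8: walk b8→b1 to b0
  b6←b3: walk b3 to b1
  b6←b5: walk b5→b4→b2 to b1
  b8←b4: walk b4→b2 to b1
  b8←b6: walk b6 to b1
  b8←b7: walk b7→b4→b2 to b1
  DF(b0)=∅
  DF(b1)={b1}
  DF(b2)={b6,b8}
  DF(b3)={b6}
  DF(b4)={b6,b8}
  DF(b5)={b6}
  DF(b6)={b8}
  DF(b7)={b8}
  DF(b8)={b1}

DF(b4) = ["b6", "b8"]

Answer: ["b6", "b8"]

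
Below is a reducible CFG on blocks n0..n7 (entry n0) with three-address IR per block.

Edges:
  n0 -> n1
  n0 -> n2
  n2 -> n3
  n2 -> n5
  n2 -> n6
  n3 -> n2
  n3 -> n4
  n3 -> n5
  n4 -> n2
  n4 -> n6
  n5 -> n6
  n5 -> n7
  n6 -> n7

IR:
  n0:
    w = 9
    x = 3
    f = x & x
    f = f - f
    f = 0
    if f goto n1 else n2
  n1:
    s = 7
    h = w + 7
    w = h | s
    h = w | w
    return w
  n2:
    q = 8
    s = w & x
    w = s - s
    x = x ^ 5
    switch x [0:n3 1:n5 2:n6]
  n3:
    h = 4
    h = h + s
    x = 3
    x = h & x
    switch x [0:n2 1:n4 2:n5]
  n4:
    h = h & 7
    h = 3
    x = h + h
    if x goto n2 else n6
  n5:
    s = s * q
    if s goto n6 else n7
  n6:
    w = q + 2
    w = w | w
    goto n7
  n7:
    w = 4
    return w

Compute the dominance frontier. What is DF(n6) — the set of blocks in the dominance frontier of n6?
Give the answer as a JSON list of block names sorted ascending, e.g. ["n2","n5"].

idom tree: n1←n0 n2←n0 n3←n2 n4←n3 n5←n2 n6←n2 n7←n2
Join-block Dom:
  n2: preds {n0,n3,n4}: {n0} ∩ {n0,n2,n3} ∩ {n0,n2,n3,n4} = {n0}; idom=n0
  n5: preds {n2,n3}: {n0,n2} ∩ {n0,n2,n3} = {n0,n2}; idom=n2
  n6: preds {n2,n4,n5}: {n0,n2} ∩ {n0,n2,n3,n4} ∩ {n0,n2,n5} = {n0,n2}; idom=n2
  n7: preds {n5,n6}: {n0,n2,n5} ∩ {n0,n2,n6} = {n0,n2}; idom=n2

Frontier:
  join n2 pred n0: · stop@n0
  join n2 pred n3: n3→n2 stop@n0
  join n2 pred n4: n4→n3→n2 stop@n0
  join n5 pred n2: · stop@n2
  join n5 pred n3: n3 stop@n2
  join n6 pred n2: · stop@n2
  join n6 pred n4: n4→n3 stop@n2
  join n6 pred n5: n5 stop@n2
  join n7 pred n5: n5 stop@n2
  join n7 pred n6: n6 stop@n2
  n0: DF=∅
  n1: DF=∅
  n2: DF={n2}
  n3: DF={n2,n5,n6}
  n4: DF={n2,n6}
  n5: DF={n6,n7}
  n6: DF={n7}
  n7: DF=∅

DF(n6) = ["n7"]

Answer: ["n7"]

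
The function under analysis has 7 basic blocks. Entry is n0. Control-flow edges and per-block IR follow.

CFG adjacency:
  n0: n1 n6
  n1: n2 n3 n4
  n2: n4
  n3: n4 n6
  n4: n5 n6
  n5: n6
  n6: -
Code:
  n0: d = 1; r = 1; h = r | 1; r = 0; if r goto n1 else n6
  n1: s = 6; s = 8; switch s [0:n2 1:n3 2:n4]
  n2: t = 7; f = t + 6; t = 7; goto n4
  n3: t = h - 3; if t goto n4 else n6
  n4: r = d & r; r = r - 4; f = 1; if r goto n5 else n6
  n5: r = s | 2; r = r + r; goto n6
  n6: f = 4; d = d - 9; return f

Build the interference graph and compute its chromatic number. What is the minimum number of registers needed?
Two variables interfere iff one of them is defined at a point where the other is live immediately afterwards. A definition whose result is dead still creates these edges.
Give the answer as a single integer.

Per-block:
  n0 def {d,h,r} use ∅
  n1 def {s} use ∅
  n2 def {f,t} use ∅
  n3 def {t} use {h}
  n4 def {f,r} use {d,r}
  n5 def {r} use {s}
  n6 def {d,f} use {d}

Live sets:
  n0 li=∅ lo={d,h,r}
  n1 li={d,h,r} lo={d,h,r,s}
  n2 li={d,r,s} lo={d,r,s}
  n3 li={d,h,r,s} lo={d,r,s}
  n4 li={d,r,s} lo={d,s}
  n5 li={d,s} lo={d}
  n6 li={d} lo=∅

Conflict graph:
  d — {f,h,r,s,t}
  f — {d,r,s}
  h — {d,r,s}
  r — {d,f,h,s,t}
  s — {d,f,h,r,t}
  t — {d,r,s}

Colouring:
  clique {d,f,r,s} ⇒ need ≥ 4
  4-colouring: c0={d}  c1={r}  c2={s}  c3={f,h,t}
  χ = 4

Answer: 4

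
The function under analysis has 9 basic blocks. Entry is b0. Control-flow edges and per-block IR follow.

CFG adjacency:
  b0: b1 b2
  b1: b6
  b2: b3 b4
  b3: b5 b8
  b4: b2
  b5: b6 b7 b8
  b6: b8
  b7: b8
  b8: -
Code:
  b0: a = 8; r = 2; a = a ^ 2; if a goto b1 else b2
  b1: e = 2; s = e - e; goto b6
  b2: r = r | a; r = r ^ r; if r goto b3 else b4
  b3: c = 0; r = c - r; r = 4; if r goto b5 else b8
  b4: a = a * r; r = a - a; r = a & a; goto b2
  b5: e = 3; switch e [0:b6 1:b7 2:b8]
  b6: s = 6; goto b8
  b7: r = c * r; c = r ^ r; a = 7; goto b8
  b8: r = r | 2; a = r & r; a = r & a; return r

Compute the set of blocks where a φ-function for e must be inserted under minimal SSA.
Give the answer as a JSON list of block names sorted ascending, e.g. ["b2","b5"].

Answer: ["b6", "b8"]

Derivation:
idom tree: b1←b0 b2←b0 b3←b2 b4←b2 b5←b3 b6←b0 b7←b5 b8←b0
Dom∩ at merges:
  b2: preds {b0,b4}: {b0} ∩ {b0,b2,b4} = {b0}; idom=b0
  b6: preds {b1,b5}: {b0,b1} ∩ {b0,b2,b3,b5} = {b0}; idom=b0
  b8: preds {b3,b5,b6,b7}: {b0,b2,b3} ∩ {b0,b2,b3,b5} ∩ {b0,b6} ∩ {b0,b2,b3,b5,b7} = {b0}; idom=b0

Frontier:
  b2←b0: walk · to b0
  b2←b4: walk b4→b2 to b0
  b6←b1: walk b1 to b0
  b6←b5: walk b5→b3→b2 to b0
  b8←b3: walk b3→b2 to b0
  b8←b5: walk b5→b3→b2 to b0
  b8←b6: walk b6 to b0
  b8←b7: walk b7→b5→b3→b2 to b0
  b0: DF=∅
  b1: DF={b6}
  b2: DF={b2,b6,b8}
  b3: DF={b6,b8}
  b4: DF={b2}
  b5: DF={b6,b8}
  b6: DF={b8}
  b7: DF={b8}
  b8: DF=∅

φ for e: defs {b1,b5}
  DF⁺ = {b6,b8}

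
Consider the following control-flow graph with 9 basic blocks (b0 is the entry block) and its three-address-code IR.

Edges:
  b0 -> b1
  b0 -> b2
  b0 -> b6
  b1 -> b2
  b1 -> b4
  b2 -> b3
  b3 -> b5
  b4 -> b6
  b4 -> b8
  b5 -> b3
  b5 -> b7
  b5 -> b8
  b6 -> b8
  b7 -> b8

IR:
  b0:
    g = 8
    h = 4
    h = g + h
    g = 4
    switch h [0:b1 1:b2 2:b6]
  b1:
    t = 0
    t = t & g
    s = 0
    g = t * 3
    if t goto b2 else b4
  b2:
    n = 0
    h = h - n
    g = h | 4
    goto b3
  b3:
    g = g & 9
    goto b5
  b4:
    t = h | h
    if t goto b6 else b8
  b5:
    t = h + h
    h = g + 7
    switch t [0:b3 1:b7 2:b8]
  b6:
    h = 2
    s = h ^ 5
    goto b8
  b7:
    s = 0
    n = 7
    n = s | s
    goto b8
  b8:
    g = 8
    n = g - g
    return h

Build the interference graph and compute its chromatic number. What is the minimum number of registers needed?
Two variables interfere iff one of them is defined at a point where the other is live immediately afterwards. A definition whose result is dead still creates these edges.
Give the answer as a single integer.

Per-block:
  b0: {g,h} / ∅
  b1: {g,s,t} / {g}
  b2: {g,h,n} / {h}
  b3: {g} / {g}
  b4: {t} / {h}
  b5: {h,t} / {g,h}
  b6: {h,s} / ∅
  b7: {n,s} / ∅
  b8: {g,n} / {h}

Backward fixpoint:
  b0: in=∅ out={g,h}
  b1: in={g,h} out={h}
  b2: in={h} out={g,h}
  b3: in={g,h} out={g,h}
  b4: in={h} out={h}
  b5: in={g,h} out={g,h}
  b6: in=∅ out={h}
  b7: in={h} out={h}
  b8: in={h} out=∅

Interference:
  g: {h,t}
  h: {g,n,s,t}
  n: {h,s}
  s: {h,n,t}
  t: {g,h,s}

Colouring:
  {g,h,t} pairwise interfere (3-clique) ⇒ χ ≥ 3
  3-colouring: R0={h}  R1={g,s}  R2={n,t}
  χ = 3

Answer: 3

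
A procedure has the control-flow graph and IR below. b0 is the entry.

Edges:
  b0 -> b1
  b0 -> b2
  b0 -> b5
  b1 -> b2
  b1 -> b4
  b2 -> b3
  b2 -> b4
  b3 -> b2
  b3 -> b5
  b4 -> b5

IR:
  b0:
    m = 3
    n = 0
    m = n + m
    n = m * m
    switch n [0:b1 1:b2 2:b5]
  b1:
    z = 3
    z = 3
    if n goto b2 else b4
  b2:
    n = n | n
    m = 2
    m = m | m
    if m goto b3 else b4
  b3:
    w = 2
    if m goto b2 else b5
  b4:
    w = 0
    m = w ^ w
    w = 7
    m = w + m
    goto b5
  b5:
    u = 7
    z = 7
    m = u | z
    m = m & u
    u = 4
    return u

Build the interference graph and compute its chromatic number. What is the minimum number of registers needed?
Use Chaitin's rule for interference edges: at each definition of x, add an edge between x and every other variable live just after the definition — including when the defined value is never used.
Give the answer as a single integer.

Answer: 3

Derivation:
Per-block:
  b0 def {m,n} use ∅
  b1 def {z} use {n}
  b2 def {m,n} use {n}
  b3 def {w} use {m}
  b4 def {m,w} use ∅
  b5 def {m,u,z} use ∅

Backward fixpoint:
  b0 li=∅ lo={n}
  b1 li={n} lo={n}
  b2 li={n} lo={m,n}
  b3 li={m,n} lo={n}
  b4 li=∅ lo=∅
  b5 li=∅ lo=∅

Interfere edges:
  m — {n,u,w}
  n — {m,w,z}
  u — {m,z}
  w — {m,n}
  z — {n,u}

Chromatic number:
  clique {m,n,w} ⇒ need ≥ 3
  assign m→c0 n→c1 u→c1 w→c2 z→c0 — no edge inside a register ⇒ χ ≤ 3
  χ = 3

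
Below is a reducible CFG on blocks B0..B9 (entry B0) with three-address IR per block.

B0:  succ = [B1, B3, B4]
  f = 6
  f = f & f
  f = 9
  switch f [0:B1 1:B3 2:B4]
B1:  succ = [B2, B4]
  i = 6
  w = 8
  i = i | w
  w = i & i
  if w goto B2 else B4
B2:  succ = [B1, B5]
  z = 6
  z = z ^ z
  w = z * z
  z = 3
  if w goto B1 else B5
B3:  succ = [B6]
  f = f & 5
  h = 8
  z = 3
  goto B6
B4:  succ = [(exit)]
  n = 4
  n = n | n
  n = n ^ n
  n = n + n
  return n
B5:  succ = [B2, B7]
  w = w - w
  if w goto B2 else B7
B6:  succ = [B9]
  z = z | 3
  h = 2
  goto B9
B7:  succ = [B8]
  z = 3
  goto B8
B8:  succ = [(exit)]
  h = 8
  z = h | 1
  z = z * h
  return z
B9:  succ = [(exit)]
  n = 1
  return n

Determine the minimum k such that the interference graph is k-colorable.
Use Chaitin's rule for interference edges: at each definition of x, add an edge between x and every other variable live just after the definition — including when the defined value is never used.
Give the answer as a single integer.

Answer: 2

Analysis:
Per-block:
  B0: {f} / ∅
  B1: {i,w} / ∅
  B2: {w,z} / ∅
  B3: {f,h,z} / {f}
  B4: {n} / ∅
  B5: {w} / {w}
  B6: {h,z} / {z}
  B7: {z} / ∅
  B8: {h,z} / ∅
  B9: {n} / ∅

Backward fixpoint:
  B0: in=∅ out={f}
  B1: in=∅ out=∅
  B2: in=∅ out={w}
  B3: in={f} out={z}
  B4: in=∅ out=∅
  B5: in={w} out=∅
  B6: in={z} out=∅
  B7: in=∅ out=∅
  B8: in=∅ out=∅
  B9: in=∅ out=∅

Conflict graph:
  f — ∅
  h — {z}
  i — {w}
  n — ∅
  w — {i,z}
  z — {h,w}

Chromatic number:
  {h,z} pairwise interfere (2-clique) ⇒ χ ≥ 2
  assign f→R0 h→R0 i→R1 n→R0 w→R0 z→R1 — no edge inside a register ⇒ χ ≤ 2
  χ = 2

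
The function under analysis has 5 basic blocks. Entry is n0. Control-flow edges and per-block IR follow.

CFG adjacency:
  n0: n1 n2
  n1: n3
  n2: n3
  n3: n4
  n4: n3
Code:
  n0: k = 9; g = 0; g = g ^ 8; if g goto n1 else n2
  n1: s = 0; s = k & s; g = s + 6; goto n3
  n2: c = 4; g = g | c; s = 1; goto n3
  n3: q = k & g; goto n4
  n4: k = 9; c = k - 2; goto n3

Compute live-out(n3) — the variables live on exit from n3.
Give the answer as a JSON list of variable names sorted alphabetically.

Answer: ["g"]

Derivation:
Per-block:
  n0: {g,k} / ∅
  n1: {g,s} / {k}
  n2: {c,g,s} / {g}
  n3: {q} / {g,k}
  n4: {c,k} / ∅

Backward fixpoint:
  n0: in=∅ out={g,k}
  n1: in={k} out={g,k}
  n2: in={g,k} out={g,k}
  n3: in={g,k} out={g}
  n4: in={g} out={g,k}

live-out(n3) = ["g"]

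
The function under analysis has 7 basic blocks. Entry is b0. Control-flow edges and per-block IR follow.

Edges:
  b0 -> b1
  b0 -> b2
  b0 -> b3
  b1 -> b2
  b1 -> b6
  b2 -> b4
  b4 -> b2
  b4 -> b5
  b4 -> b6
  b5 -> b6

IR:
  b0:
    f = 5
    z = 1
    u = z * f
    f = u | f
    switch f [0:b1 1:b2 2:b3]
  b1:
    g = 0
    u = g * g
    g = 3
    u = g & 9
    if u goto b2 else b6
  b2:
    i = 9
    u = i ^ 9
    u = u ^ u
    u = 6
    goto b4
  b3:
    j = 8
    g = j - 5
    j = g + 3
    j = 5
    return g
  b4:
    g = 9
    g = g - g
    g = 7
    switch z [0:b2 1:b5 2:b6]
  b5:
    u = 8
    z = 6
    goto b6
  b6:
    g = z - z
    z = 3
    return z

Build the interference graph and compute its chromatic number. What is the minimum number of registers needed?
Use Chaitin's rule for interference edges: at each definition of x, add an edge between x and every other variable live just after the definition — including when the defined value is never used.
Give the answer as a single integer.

Block summaries:
  b0 def {f,u,z} use ∅
  b1 def {g,u} use ∅
  b2 def {i,u} use ∅
  b3 def {g,j} use ∅
  b4 def {g} use {z}
  b5 def {u,z} use ∅
  b6 def {g,z} use {z}

Liveness:
  b0 li=∅ lo={z}
  b1 li={z} lo={z}
  b2 li={z} lo={z}
  b3 li=∅ lo=∅
  b4 li={z} lo={z}
  b5 li=∅ lo={z}
  b6 li={z} lo=∅

Interfere edges:
  f — {u,z}
  g — {j,z}
  i — {z}
  j — {g}
  u — {f,z}
  z — {f,g,i,u}

Colouring:
  {f,u,z} pairwise interfere (3-clique) ⇒ χ ≥ 3
  assign f→c1 g→c1 i→c1 j→c0 u→c2 z→c0 — no edge inside a register ⇒ χ ≤ 3
  χ = 3

Answer: 3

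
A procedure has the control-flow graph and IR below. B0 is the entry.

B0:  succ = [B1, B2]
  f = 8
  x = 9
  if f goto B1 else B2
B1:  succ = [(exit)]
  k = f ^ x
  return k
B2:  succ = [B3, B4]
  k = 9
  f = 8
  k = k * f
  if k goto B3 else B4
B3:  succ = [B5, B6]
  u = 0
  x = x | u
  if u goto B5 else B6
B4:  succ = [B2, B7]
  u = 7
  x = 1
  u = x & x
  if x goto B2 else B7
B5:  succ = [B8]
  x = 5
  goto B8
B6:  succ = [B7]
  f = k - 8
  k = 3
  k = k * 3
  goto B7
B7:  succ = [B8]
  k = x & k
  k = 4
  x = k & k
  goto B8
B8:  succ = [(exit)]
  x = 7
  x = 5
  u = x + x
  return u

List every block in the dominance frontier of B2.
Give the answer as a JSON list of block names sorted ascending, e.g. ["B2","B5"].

Answer: ["B2"]

Working:
idom tree: B1←B0 B2←B0 B3←B2 B4←B2 B5←B3 B6←B3 B7←B2 B8←B2
Dom at joins:
  B2: preds {B0,B4}: {B0} ∩ {B0,B2,B4} = {B0}; idom=B0
  B7: preds {B4,B6}: {B0,B2,B4} ∩ {B0,B2,B3,B6} = {B0,B2}; idom=B2
  B8: preds {B5,B7}: {B0,B2,B3,B5} ∩ {B0,B2,B7} = {B0,B2}; idom=B2

DF derivation:
  join B2 pred B0: · stop@B0
  join B2 pred B4: B4→B2 stop@B0
  join B7 pred B4: B4 stop@B2
  join B7 pred B6: B6→B3 stop@B2
  join B8 pred B5: B5→B3 stop@B2
  join B8 pred B7: B7 stop@B2
  B0: DF=∅
  B1: DF=∅
  B2: DF={B2}
  B3: DF={B7,B8}
  B4: DF={B2,B7}
  B5: DF={B8}
  B6: DF={B7}
  B7: DF={B8}
  B8: DF=∅

DF(B2) = ["B2"]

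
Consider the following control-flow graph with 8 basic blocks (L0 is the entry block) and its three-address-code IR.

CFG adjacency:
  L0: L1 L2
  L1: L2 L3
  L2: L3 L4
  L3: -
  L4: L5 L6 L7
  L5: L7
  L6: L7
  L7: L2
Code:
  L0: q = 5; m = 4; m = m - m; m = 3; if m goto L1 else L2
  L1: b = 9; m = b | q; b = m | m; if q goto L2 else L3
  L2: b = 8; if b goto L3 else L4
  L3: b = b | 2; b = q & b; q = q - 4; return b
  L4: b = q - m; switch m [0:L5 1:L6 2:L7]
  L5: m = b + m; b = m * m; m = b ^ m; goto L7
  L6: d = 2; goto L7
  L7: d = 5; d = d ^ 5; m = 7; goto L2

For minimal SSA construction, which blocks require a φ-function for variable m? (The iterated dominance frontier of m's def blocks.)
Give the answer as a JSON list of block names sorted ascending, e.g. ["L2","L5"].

Answer: ["L2", "L3", "L7"]

Analysis:
idom tree: L1←L0 L2←L0 L3←L0 L4←L2 L5←L4 L6←L4 L7←L4
Join-block Dom:
  L2: preds {L0,L1,L7}: {L0} ∩ {L0,L1} ∩ {L0,L2,L4,L7} = {L0}; idom=L0
  L3: preds {L1,L2}: {L0,L1} ∩ {L0,L2} = {L0}; idom=L0
  L7: preds {L4,L5,L6}: {L0,L2,L4} ∩ {L0,L2,L4,L5} ∩ {L0,L2,L4,L6} = {L0,L2,L4}; idom=L4

DF derivation:
  join L2 pred L0: · stop@L0
  join L2 pred L1: L1 stop@L0
  join L2 pred L7: L7→L4→L2 stop@L0
  join L3 pred L1: L1 stop@L0
  join L3 pred L2: L2 stop@L0
  join L7 pred L4: · stop@L4
  join L7 pred L5: L5 stop@L4
  join L7 pred L6: L6 stop@L4
  DF(L0)=∅
  DF(L1)={L2,L3}
  DF(L2)={L2,L3}
  DF(L3)=∅
  DF(L4)={L2}
  DF(L5)={L7}
  DF(L6)={L7}
  DF(L7)={L2}

φ for m: defs {L0,L1,L5,L7}
  DF⁺ = {L2,L3,L7}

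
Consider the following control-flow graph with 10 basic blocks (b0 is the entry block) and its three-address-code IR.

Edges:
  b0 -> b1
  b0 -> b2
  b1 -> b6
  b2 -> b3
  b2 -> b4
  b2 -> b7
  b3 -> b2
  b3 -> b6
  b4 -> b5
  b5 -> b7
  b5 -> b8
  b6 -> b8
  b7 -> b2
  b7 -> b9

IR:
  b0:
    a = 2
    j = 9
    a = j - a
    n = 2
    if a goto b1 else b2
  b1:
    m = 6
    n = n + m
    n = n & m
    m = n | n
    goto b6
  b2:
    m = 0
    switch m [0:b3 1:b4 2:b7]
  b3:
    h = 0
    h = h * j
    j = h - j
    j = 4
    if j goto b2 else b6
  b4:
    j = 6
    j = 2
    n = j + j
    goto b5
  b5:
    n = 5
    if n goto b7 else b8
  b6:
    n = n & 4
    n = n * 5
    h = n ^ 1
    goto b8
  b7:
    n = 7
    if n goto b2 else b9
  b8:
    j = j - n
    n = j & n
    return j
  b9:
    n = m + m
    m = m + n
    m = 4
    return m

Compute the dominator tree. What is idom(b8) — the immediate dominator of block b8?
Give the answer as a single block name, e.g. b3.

idom tree: b1←b0 b2←b0 b3←b2 b4←b2 b5←b4 b6←b0 b7←b2 b8←b0 b9←b7
Join-block Dom:
  b2: preds {b0,b3,b7}: {b0} ∩ {b0,b2,b3} ∩ {b0,b2,b7} = {b0}; idom=b0
  b6: preds {b1,b3}: {b0,b1} ∩ {b0,b2,b3} = {b0}; idom=b0
  b7: preds {b2,b5}: {b0,b2} ∩ {b0,b2,b4,b5} = {b0,b2}; idom=b2
  b8: preds {b5,b6}: {b0,b2,b4,b5} ∩ {b0,b6} = {b0}; idom=b0

idom(b8) = b0

Answer: b0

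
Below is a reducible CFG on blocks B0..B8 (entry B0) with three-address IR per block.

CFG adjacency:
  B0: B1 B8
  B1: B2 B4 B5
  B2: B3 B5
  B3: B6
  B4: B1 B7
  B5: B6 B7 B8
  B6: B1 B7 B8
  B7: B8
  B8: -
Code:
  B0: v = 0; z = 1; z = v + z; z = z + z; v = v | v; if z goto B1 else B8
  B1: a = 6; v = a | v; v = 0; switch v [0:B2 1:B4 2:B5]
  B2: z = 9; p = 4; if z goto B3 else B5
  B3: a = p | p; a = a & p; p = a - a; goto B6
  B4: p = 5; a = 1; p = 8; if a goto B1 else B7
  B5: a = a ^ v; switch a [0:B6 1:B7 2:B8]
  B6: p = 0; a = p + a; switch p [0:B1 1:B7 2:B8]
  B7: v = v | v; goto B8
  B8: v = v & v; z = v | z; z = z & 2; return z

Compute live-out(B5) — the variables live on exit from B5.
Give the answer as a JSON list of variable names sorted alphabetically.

def/use:
  B0: {v,z} / ∅
  B1: {a,v} / {v}
  B2: {p,z} / ∅
  B3: {a,p} / {p}
  B4: {a,p} / ∅
  B5: {a} / {a,v}
  B6: {a,p} / {a}
  B7: {v} / {v}
  B8: {v,z} / {v,z}

Backward fixpoint:
  live B0: ∅→{v,z}
  live B1: {v,z}→{a,v,z}
  live B2: {a,v}→{a,p,v,z}
  live B3: {p,v,z}→{a,v,z}
  live B4: {v,z}→{v,z}
  live B5: {a,v,z}→{a,v,z}
  live B6: {a,v,z}→{v,z}
  live B7: {v,z}→{v,z}
  live B8: {v,z}→∅

live-out(B5) = ["a", "v", "z"]

Answer: ["a", "v", "z"]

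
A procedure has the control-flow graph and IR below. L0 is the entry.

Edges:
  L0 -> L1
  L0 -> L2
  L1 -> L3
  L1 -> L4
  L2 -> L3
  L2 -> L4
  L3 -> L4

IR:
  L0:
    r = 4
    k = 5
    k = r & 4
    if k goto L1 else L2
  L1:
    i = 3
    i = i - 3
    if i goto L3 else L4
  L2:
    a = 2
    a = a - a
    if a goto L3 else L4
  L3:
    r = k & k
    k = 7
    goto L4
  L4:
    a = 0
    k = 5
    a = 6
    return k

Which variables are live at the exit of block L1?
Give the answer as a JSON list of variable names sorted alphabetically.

Answer: ["k"]

Analysis:
def/use:
  L0 def {k,r} use ∅
  L1 def {i} use ∅
  L2 def {a} use ∅
  L3 def {k,r} use {k}
  L4 def {a,k} use ∅

Live sets:
  L0 li=∅ lo={k}
  L1 li={k} lo={k}
  L2 li={k} lo={k}
  L3 li={k} lo=∅
  L4 li=∅ lo=∅

live-out(L1) = ["k"]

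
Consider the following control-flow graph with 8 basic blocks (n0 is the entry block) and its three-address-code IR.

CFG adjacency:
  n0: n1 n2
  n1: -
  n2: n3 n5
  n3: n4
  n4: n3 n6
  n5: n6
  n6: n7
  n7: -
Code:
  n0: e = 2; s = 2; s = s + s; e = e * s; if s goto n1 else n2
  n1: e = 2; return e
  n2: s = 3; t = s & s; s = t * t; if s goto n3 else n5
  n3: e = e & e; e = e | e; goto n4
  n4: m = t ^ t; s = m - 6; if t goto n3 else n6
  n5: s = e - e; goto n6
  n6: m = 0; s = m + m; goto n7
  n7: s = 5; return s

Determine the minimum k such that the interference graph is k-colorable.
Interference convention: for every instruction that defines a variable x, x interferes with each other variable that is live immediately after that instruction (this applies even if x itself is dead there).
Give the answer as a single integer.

def/use:
  n0: {e,s} / ∅
  n1: {e} / ∅
  n2: {s,t} / ∅
  n3: {e} / {e}
  n4: {m,s} / {t}
  n5: {s} / {e}
  n6: {m,s} / ∅
  n7: {s} / ∅

Live sets:
  live n0: ∅→{e}
  live n1: ∅→∅
  live n2: {e}→{e,t}
  live n3: {e,t}→{e,t}
  live n4: {e,t}→{e,t}
  live n5: {e}→∅
  live n6: ∅→∅
  live n7: ∅→∅

Interference:
  e — {m,s,t}
  m — {e,t}
  s — {e,t}
  t — {e,m,s}

Registers:
  clique {e,m,t} ⇒ need ≥ 3
  3-colouring: R0={e}  R1={t}  R2={m,s}
  χ = 3

Answer: 3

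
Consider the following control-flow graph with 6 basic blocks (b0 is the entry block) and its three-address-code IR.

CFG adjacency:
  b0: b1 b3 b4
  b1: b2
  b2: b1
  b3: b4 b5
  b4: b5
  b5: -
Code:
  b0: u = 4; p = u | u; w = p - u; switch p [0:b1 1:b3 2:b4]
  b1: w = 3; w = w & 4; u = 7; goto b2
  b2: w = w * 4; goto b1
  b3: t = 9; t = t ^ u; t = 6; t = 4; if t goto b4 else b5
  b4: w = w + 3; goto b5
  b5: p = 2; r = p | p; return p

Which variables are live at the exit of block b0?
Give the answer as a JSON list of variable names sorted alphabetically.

Answer: ["u", "w"]

Working:
def/use:
  b0 def {p,u,w} use ∅
  b1 def {u,w} use ∅
  b2 def {w} use {w}
  b3 def {t} use {u}
  b4 def {w} use {w}
  b5 def {p,r} use ∅

Live sets:
  b0 li=∅ lo={u,w}
  b1 li=∅ lo={w}
  b2 li={w} lo=∅
  b3 li={u,w} lo={w}
  b4 li={w} lo=∅
  b5 li=∅ lo=∅

live-out(b0) = ["u", "w"]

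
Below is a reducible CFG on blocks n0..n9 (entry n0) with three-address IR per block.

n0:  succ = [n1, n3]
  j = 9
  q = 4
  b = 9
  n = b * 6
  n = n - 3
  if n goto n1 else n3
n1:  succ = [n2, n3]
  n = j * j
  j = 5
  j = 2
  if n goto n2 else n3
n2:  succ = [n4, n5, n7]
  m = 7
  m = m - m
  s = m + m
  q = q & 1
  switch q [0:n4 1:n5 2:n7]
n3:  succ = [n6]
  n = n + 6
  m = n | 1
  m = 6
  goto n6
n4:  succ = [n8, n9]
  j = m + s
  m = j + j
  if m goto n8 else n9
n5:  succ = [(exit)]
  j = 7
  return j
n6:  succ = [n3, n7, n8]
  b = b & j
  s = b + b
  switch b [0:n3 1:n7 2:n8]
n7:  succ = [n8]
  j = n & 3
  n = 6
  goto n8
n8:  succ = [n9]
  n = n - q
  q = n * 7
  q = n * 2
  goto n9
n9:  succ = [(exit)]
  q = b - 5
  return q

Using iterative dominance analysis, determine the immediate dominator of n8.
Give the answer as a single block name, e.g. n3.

Answer: n0

Derivation:
idom tree: n1←n0 n2←n1 n3←n0 n4←n2 n5←n2 n6←n3 n7←n0 n8←n0 n9←n0
Join-block Dom:
  n3: preds {n0,n1,n6}: {n0} ∩ {n0,n1} ∩ {n0,n3,n6} = {n0}; idom=n0
  n7: preds {n2,n6}: {n0,n1,n2} ∩ {n0,n3,n6} = {n0}; idom=n0
  n8: preds {n4,n6,n7}: {n0,n1,n2,n4} ∩ {n0,n3,n6} ∩ {n0,n7} = {n0}; idom=n0
  n9: preds {n4,n8}: {n0,n1,n2,n4} ∩ {n0,n8} = {n0}; idom=n0

idom(n8) = n0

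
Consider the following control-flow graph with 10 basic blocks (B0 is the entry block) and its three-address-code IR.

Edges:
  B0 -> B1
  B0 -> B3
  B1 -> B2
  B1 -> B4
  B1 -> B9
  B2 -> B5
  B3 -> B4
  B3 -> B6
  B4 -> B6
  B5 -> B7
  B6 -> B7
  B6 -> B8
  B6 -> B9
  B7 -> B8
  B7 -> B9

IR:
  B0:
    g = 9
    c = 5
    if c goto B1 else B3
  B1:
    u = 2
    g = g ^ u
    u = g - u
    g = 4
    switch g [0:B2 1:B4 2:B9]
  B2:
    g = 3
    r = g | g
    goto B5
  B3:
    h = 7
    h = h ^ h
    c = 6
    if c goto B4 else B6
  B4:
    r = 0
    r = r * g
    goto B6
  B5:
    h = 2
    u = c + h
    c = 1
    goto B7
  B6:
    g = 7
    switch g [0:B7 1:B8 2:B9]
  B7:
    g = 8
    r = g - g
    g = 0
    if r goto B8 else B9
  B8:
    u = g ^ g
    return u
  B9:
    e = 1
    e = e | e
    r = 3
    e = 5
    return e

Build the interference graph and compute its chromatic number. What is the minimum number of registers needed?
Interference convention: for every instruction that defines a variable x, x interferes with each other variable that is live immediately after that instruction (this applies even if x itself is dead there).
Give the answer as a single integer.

Block summaries:
  B0 def {c,g} use ∅
  B1 def {g,u} use {g}
  B2 def {g,r} use ∅
  B3 def {c,h} use ∅
  B4 def {r} use {g}
  B5 def {c,h,u} use {c}
  B6 def {g} use ∅
  B7 def {g,r} use ∅
  B8 def {u} use {g}
  B9 def {e,r} use ∅

Live sets:
  B0 li=∅ lo={c,g}
  B1 li={c,g} lo={c,g}
  B2 li={c} lo={c}
  B3 li={g} lo={g}
  B4 li={g} lo=∅
  B5 li={c} lo=∅
  B6 li=∅ lo={g}
  B7 li=∅ lo={g}
  B8 li={g} lo=∅
  B9 li=∅ lo=∅

Interference:
  c: {g,h,r,u}
  e: ∅
  g: {c,h,r,u}
  h: {c,g}
  r: {c,g}
  u: {c,g}

Chromatic number:
  clique {c,g,h} ⇒ need ≥ 3
  3-colouring: r0={c,e}  r1={g}  r2={h,r,u}
  χ = 3

Answer: 3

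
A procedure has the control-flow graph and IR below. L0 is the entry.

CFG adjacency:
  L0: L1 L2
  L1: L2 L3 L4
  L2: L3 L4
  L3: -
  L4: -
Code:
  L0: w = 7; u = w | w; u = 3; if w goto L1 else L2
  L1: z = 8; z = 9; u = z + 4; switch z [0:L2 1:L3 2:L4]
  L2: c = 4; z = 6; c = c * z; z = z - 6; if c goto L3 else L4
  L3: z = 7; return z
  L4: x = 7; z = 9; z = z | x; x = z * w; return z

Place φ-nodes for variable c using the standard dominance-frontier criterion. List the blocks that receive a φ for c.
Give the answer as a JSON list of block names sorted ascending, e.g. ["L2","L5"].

idom tree: L1←L0 L2←L0 L3←L0 L4←L0
Dom at joins:
  L2: preds {L0,L1}: {L0} ∩ {L0,L1} = {L0}; idom=L0
  L3: preds {L1,L2}: {L0,L1} ∩ {L0,L2} = {L0}; idom=L0
  L4: preds {L1,L2}: {L0,L1} ∩ {L0,L2} = {L0}; idom=L0

DF derivation:
  join L2 pred L0: · stop@L0
  join L2 pred L1: L1 stop@L0
  join L3 pred L1: L1 stop@L0
  join L3 pred L2: L2 stop@L0
  join L4 pred L1: L1 stop@L0
  join L4 pred L2: L2 stop@L0
  L0: DF=∅
  L1: DF={L2,L3,L4}
  L2: DF={L3,L4}
  L3: DF=∅
  L4: DF=∅

φ for c: defs {L2}
  DF⁺ = {L3,L4}

Answer: ["L3", "L4"]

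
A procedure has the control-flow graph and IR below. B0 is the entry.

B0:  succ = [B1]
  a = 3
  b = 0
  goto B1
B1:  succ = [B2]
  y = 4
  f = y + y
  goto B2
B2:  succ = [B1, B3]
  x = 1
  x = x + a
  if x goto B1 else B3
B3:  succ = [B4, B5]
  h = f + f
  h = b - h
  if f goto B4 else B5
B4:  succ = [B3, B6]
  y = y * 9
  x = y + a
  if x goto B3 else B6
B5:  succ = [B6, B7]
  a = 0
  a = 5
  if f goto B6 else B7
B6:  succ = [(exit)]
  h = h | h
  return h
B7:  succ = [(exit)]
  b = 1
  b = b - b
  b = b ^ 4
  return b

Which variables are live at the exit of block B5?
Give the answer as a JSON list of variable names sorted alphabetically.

Answer: ["h"]

Analysis:
Block summaries:
  B0: {a,b} / ∅
  B1: {f,y} / ∅
  B2: {x} / {a}
  B3: {h} / {b,f}
  B4: {x,y} / {a,y}
  B5: {a} / {f}
  B6: {h} / {h}
  B7: {b} / ∅

Live sets:
  B0 li=∅ lo={a,b}
  B1 li={a,b} lo={a,b,f,y}
  B2 li={a,b,f,y} lo={a,b,f,y}
  B3 li={a,b,f,y} lo={a,b,f,h,y}
  B4 li={a,b,f,h,y} lo={a,b,f,h,y}
  B5 li={f,h} lo={h}
  B6 li={h} lo=∅
  B7 li=∅ lo=∅

live-out(B5) = ["h"]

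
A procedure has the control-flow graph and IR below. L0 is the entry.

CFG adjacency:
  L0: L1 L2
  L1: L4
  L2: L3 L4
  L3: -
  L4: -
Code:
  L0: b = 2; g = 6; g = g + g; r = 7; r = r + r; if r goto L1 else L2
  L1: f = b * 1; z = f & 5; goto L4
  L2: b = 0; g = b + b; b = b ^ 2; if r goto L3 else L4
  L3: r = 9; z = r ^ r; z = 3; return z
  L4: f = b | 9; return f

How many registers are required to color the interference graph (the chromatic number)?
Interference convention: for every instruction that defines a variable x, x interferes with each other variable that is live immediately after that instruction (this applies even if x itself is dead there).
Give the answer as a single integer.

def/use:
  L0: def={b,g,r} ue=∅
  L1: def={f,z} ue={b}
  L2: def={b,g} ue={r}
  L3: def={r,z} ue=∅
  L4: def={f} ue={b}

Liveness:
  L0 li=∅ lo={b,r}
  L1 li={b} lo={b}
  L2 li={r} lo={b}
  L3 li=∅ lo=∅
  L4 li={b} lo=∅

Conflict graph:
  b↔{f,g,r,z}
  f↔{b}
  g↔{b,r}
  r↔{b,g}
  z↔{b}

Registers:
  {b,g,r} pairwise interfere (3-clique) ⇒ χ ≥ 3
  3-colouring: c0={b}  c1={f,g,z}  c2={r}
  χ = 3

Answer: 3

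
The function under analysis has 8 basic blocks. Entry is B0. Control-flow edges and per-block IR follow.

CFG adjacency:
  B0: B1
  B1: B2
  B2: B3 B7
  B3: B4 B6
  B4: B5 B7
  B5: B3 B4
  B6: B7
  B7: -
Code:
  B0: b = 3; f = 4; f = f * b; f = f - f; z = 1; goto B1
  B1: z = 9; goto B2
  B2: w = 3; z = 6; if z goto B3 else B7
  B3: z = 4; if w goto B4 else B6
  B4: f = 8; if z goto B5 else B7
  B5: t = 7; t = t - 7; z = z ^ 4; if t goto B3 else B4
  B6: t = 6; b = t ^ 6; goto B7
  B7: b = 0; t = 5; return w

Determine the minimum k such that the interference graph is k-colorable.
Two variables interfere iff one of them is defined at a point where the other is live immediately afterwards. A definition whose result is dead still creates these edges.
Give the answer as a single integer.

Answer: 3

Derivation:
Per-block:
  B0: def={b,f,z} ue=∅
  B1: def={z} ue=∅
  B2: def={w,z} ue=∅
  B3: def={z} ue={w}
  B4: def={f} ue={z}
  B5: def={t,z} ue={z}
  B6: def={b,t} ue=∅
  B7: def={b,t} ue={w}

Liveness:
  live B0: ∅→∅
  live B1: ∅→∅
  live B2: ∅→{w}
  live B3: {w}→{w,z}
  live B4: {w,z}→{w,z}
  live B5: {w,z}→{w,z}
  live B6: {w}→{w}
  live B7: {w}→∅

Interference:
  b — {f,w}
  f — {b,w,z}
  t — {w,z}
  w — {b,f,t,z}
  z — {f,t,w}

Colouring:
  {b,f,w} pairwise interfere (3-clique) ⇒ χ ≥ 3
  3-colouring: r0={w}  r1={f,t}  r2={b,z}
  χ = 3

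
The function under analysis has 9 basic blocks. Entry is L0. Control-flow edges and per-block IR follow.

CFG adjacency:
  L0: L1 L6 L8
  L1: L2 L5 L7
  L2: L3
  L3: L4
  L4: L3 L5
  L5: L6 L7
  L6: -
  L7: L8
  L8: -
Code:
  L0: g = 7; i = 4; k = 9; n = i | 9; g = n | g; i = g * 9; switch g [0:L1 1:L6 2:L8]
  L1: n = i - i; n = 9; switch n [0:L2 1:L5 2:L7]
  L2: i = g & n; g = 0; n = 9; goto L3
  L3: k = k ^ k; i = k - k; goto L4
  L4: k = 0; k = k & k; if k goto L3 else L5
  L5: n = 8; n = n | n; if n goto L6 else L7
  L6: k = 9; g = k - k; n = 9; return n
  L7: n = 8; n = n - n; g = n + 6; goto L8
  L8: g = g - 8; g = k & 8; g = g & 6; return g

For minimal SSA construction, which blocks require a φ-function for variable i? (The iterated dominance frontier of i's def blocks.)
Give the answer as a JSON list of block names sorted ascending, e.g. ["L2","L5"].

idom tree: L1←L0 L2←L1 L3←L2 L4←L3 L5←L1 L6←L0 L7←L1 L8←L0
Dom at joins:
  L3: preds {L2,L4}: {L0,L1,L2} ∩ {L0,L1,L2,L3,L4} = {L0,L1,L2}; idom=L2
  L5: preds {L1,L4}: {L0,L1} ∩ {L0,L1,L2,L3,L4} = {L0,L1}; idom=L1
  L6: preds {L0,L5}: {L0} ∩ {L0,L1,L5} = {L0}; idom=L0
  L7: preds {L1,L5}: {L0,L1} ∩ {L0,L1,L5} = {L0,L1}; idom=L1
  L8: preds {L0,L7}: {L0} ∩ {L0,L1,L7} = {L0}; idom=L0

DF walk-up:
  join L3 pred L2: · stop@L2
  join L3 pred L4: L4→L3 stop@L2
  join L5 pred L1: · stop@L1
  join L5 pred L4: L4→L3→L2 stop@L1
  join L6 pred L0: · stop@L0
  join L6 pred L5: L5→L1 stop@L0
  join L7 pred L1: · stop@L1
  join L7 pred L5: L5 stop@L1
  join L8 pred L0: · stop@L0
  join L8 pred L7: L7→L1 stop@L0
  L0: DF=∅
  L1: DF={L6,L8}
  L2: DF={L5}
  L3: DF={L3,L5}
  L4: DF={L3,L5}
  L5: DF={L6,L7}
  L6: DF=∅
  L7: DF={L8}
  L8: DF=∅

φ for i: defs {L0,L2,L3}
  DF⁺ = {L3,L5,L6,L7,L8}

Answer: ["L3", "L5", "L6", "L7", "L8"]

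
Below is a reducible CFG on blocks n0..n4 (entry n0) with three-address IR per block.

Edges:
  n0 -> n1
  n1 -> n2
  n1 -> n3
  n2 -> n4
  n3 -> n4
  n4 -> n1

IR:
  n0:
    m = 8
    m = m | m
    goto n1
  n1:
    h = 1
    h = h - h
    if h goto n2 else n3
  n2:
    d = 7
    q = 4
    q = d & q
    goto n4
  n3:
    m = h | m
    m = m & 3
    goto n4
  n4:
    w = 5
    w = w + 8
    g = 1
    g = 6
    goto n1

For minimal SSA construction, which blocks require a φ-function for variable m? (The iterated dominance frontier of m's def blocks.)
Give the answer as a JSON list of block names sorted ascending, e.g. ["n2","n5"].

Answer: ["n1", "n4"]

Analysis:
idom tree: n1←n0 n2←n1 n3←n1 n4←n1
Join-block Dom:
  n1: preds {n0,n4}: {n0} ∩ {n0,n1,n4} = {n0}; idom=n0
  n4: preds {n2,n3}: {n0,n1,n2} ∩ {n0,n1,n3} = {n0,n1}; idom=n1

Frontier:
  join n1 pred n0: · stop@n0
  join n1 pred n4: n4→n1 stop@n0
  join n4 pred n2: n2 stop@n1
  join n4 pred n3: n3 stop@n1
  n0: DF=∅
  n1: DF={n1}
  n2: DF={n4}
  n3: DF={n4}
  n4: DF={n1}

φ for m: defs {n0,n3}
  DF⁺ = {n1,n4}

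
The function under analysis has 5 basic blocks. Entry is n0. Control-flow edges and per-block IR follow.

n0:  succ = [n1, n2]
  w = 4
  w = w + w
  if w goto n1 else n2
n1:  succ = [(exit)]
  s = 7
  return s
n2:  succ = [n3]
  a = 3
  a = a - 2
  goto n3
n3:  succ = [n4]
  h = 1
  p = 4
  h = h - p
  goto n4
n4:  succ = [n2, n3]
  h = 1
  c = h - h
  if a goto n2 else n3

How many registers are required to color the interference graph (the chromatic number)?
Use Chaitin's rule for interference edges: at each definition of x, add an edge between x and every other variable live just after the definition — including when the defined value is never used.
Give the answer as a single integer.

Block summaries:
  n0: def={w} ue=∅
  n1: def={s} ue=∅
  n2: def={a} ue=∅
  n3: def={h,p} ue=∅
  n4: def={c,h} ue={a}

Live sets:
  n0: in=∅ out=∅
  n1: in=∅ out=∅
  n2: in=∅ out={a}
  n3: in={a} out={a}
  n4: in={a} out={a}

Conflict graph:
  a — {c,h,p}
  c — {a}
  h — {a,p}
  p — {a,h}
  s — ∅
  w — ∅

Chromatic number:
  clique {a,h,p} ⇒ need ≥ 3
  assign a→r0 c→r1 h→r1 p→r2 s→r0 w→r0 — no edge inside a register ⇒ χ ≤ 3
  χ = 3

Answer: 3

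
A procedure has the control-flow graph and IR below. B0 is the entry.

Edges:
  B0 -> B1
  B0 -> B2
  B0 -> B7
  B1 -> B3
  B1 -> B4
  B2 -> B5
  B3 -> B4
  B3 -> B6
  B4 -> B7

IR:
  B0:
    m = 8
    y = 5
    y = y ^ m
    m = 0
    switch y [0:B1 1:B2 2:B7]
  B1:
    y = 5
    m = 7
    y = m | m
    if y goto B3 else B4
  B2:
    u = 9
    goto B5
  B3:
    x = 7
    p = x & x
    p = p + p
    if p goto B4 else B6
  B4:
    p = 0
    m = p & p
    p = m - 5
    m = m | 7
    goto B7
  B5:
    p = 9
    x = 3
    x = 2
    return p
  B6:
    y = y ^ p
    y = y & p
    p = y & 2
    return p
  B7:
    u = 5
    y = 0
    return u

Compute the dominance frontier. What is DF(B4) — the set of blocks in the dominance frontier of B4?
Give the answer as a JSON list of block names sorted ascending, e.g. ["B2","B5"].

Answer: ["B7"]

Working:
idom tree: B1←B0 B2←B0 B3←B1 B4←B1 B5←B2 B6←B3 B7←B0
Dom∩ at merges:
  B4: preds {B1,B3}: {B0,B1} ∩ {B0,B1,B3} = {B0,B1}; idom=B1
  B7: preds {B0,B4}: {B0} ∩ {B0,B1,B4} = {B0}; idom=B0

DF walk-up:
  join B4 pred B1: · stop@B1
  join B4 pred B3: B3 stop@B1
  join B7 pred B0: · stop@B0
  join B7 pred B4: B4→B1 stop@B0
  B0: DF=∅
  B1: DF={B7}
  B2: DF=∅
  B3: DF={B4}
  B4: DF={B7}
  B5: DF=∅
  B6: DF=∅
  B7: DF=∅

DF(B4) = ["B7"]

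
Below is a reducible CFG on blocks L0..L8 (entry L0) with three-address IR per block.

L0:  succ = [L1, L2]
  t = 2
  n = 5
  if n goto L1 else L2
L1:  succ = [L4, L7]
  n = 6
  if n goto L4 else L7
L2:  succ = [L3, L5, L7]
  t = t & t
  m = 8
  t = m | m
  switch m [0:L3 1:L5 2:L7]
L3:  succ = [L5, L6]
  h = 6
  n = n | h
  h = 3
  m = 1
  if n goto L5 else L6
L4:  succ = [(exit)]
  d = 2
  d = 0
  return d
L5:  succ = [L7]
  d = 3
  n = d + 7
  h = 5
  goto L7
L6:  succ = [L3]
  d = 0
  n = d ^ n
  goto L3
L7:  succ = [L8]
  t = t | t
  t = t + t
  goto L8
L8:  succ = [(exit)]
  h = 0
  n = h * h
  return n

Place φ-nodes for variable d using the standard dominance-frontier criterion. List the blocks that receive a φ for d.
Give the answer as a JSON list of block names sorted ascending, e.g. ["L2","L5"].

Answer: ["L3", "L5", "L7"]

Derivation:
idom tree: L1←L0 L2←L0 L3←L2 L4←L1 L5←L2 L6←L3 L7←L0 L8←L7
Join-block Dom:
  L3: preds {L2,L6}: {L0,L2} ∩ {L0,L2,L3,L6} = {L0,L2}; idom=L2
  L5: preds {L2,L3}: {L0,L2} ∩ {L0,L2,L3} = {L0,L2}; idom=L2
  L7: preds {L1,L2,L5}: {L0,L1} ∩ {L0,L2} ∩ {L0,L2,L5} = {L0}; idom=L0

Frontier:
  join L3 pred L2: · stop@L2
  join L3 pred L6: L6→L3 stop@L2
  join L5 pred L2: · stop@L2
  join L5 pred L3: L3 stop@L2
  join L7 pred L1: L1 stop@L0
  join L7 pred L2: L2 stop@L0
  join L7 pred L5: L5→L2 stop@L0
  L0: DF=∅
  L1: DF={L7}
  L2: DF={L7}
  L3: DF={L3,L5}
  L4: DF=∅
  L5: DF={L7}
  L6: DF={L3}
  L7: DF=∅
  L8: DF=∅

φ for d: defs {L4,L5,L6}
  DF⁺ = {L3,L5,L7}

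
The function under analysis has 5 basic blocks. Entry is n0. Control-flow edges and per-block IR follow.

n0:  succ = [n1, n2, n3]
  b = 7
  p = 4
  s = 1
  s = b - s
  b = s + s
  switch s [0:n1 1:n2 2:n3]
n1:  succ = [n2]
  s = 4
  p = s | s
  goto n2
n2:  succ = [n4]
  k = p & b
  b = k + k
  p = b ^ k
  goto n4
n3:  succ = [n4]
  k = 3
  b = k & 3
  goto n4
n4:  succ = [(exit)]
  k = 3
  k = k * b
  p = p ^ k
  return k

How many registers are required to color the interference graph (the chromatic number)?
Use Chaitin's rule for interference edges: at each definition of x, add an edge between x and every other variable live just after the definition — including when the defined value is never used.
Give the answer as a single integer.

Answer: 3

Analysis:
Block summaries:
  n0: def={b,p,s} ue=∅
  n1: def={p,s} ue=∅
  n2: def={b,k,p} ue={b,p}
  n3: def={b,k} ue=∅
  n4: def={k,p} ue={b,p}

Live sets:
  n0 li=∅ lo={b,p}
  n1 li={b} lo={b,p}
  n2 li={b,p} lo={b,p}
  n3 li={p} lo={b,p}
  n4 li={b,p} lo=∅

Interference:
  b: {k,p,s}
  k: {b,p}
  p: {b,k,s}
  s: {b,p}

Registers:
  clique {b,k,p} ⇒ need ≥ 3
  assign b→r0 k→r2 p→r1 s→r2 — no edge inside a register ⇒ χ ≤ 3
  χ = 3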